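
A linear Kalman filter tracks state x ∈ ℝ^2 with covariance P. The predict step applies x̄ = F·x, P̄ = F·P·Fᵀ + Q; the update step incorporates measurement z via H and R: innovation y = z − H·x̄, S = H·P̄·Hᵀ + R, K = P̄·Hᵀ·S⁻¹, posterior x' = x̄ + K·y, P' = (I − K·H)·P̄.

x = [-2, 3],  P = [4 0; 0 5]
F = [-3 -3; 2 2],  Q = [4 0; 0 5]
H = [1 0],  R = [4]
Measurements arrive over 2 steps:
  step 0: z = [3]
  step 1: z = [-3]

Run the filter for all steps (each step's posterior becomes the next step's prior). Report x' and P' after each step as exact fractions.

step 0: x̄ = F·x = [-3, 2]
step 0: P̄ = F·P·Fᵀ + Q = [85 -54; -54 41]
step 0: y = z − H·x̄ = [6]
step 0: S = H·P̄·Hᵀ + R = [89]
step 0: K = P̄·Hᵀ·S⁻¹ = [85/89; -54/89]
step 0: x' = x̄ + K·y = [243/89, -146/89]
step 0: P' = (I − K·H)·P̄ = [340/89 -216/89; -216/89 733/89]
step 1: x̄ = F·x = [-291/89, 194/89]
step 1: P̄ = F·P·Fᵀ + Q = [6125/89 -3846/89; -3846/89 3009/89]
step 1: y = z − H·x̄ = [24/89]
step 1: S = H·P̄·Hᵀ + R = [6481/89]
step 1: K = P̄·Hᵀ·S⁻¹ = [6125/6481; -3846/6481]
step 1: x' = x̄ + K·y = [-19539/6481, 13090/6481]
step 1: P' = (I − K·H)·P̄ = [24500/6481 -15384/6481; -15384/6481 52917/6481]

step 0: x' = [243/89, -146/89], P' = [340/89 -216/89; -216/89 733/89]
step 1: x' = [-19539/6481, 13090/6481], P' = [24500/6481 -15384/6481; -15384/6481 52917/6481]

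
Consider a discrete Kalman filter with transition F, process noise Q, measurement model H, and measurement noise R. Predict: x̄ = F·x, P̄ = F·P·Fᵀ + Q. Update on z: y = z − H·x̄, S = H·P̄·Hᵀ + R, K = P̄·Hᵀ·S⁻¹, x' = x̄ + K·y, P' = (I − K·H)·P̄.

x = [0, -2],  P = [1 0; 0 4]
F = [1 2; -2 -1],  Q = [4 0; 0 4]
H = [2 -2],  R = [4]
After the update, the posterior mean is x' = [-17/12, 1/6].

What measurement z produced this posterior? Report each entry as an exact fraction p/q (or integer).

z = [-3]

x̄ = F·x = [-4, 2]
P̄ = F·P·Fᵀ + Q = [21 -10; -10 12]
S = H·P̄·Hᵀ + R = [216]
K = P̄·Hᵀ·S⁻¹ = [31/108; -11/54]
x' − x̄ = [31/12, -11/6] = K·y
y = (KᵀK)⁻¹·Kᵀ·(x' − x̄) = [9]
z = y + H·x̄ = [9] + [-12] = [-3]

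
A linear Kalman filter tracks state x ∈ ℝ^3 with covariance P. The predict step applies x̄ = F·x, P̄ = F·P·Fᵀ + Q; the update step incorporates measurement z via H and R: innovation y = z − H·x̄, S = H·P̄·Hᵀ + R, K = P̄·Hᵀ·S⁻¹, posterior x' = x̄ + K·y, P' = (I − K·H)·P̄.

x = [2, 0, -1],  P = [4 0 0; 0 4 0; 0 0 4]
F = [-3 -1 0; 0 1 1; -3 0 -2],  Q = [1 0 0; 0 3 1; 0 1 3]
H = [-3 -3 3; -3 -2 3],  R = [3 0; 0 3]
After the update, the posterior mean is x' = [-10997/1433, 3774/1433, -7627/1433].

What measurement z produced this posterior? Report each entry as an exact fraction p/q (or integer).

z = [-2, 3]

x̄ = F·x = [-6, -1, -4]
P̄ = F·P·Fᵀ + Q = [41 -4 36; -4 11 -7; 36 -7 55]
S = H·P̄·Hᵀ + R = [372 327; 327 299]
K = P̄·Hᵀ·S⁻¹ = [464/1433 -541/1433; -807/1433 734/1433; 35/1433 302/1433]
x' − x̄ = [-2399/1433, 5207/1433, -1895/1433] = K·y
y = (KᵀK)⁻¹·Kᵀ·(x' − x̄) = [-11, -5]
z = y + H·x̄ = [-11, -5] + [9, 8] = [-2, 3]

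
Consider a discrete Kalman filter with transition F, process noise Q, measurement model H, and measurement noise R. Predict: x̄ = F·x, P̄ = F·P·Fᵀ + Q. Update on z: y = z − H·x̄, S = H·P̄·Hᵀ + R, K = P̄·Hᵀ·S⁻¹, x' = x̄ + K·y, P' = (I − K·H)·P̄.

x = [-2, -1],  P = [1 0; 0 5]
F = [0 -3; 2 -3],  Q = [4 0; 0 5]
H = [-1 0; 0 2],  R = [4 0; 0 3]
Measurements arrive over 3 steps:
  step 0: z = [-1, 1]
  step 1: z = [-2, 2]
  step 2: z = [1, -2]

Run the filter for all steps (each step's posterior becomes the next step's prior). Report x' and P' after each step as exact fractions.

step 0: x' = [2113/1169, 415/1169], P' = [3508/1169 180/1169; 180/1169 837/1169]
step 1: x' = [1292722/1367011, 1504864/1367011], P' = [3795932/1367011 77436/1367011; 77436/1367011 987267/1367011]
step 2: x' = [-2677166305/1590508853, -1556794313/1590508853], P' = [4378021828/1590508853 101049444/1590508853; 101049444/1590508853 1148283285/1590508853]

step 0: x̄ = F·x = [3, -1]
step 0: P̄ = F·P·Fᵀ + Q = [49 45; 45 54]
step 0: y = z − H·x̄ = [2, 3]
step 0: S = H·P̄·Hᵀ + R = [53 -90; -90 219]
step 0: K = P̄·Hᵀ·S⁻¹ = [-877/1169 120/1169; -45/1169 558/1169]
step 0: x' = x̄ + K·y = [2113/1169, 415/1169]
step 0: P' = (I − K·H)·P̄ = [3508/1169 180/1169; 180/1169 837/1169]
step 1: x̄ = F·x = [-1245/1169, 2981/1169]
step 1: P̄ = F·P·Fᵀ + Q = [12209/1169 6453/1169; 6453/1169 25250/1169]
step 1: y = z − H·x̄ = [-3583/1169, -3624/1169]
step 1: S = H·P̄·Hᵀ + R = [16885/1169 -12906/1169; -12906/1169 104507/1169]
step 1: K = P̄·Hᵀ·S⁻¹ = [-948983/1367011 51624/1367011; -19359/1367011 658178/1367011]
step 1: x' = x̄ + K·y = [1292722/1367011, 1504864/1367011]
step 1: P' = (I − K·H)·P̄ = [3795932/1367011 77436/1367011; 77436/1367011 987267/1367011]
step 2: x̄ = F·x = [-4514592/1367011, -1929148/1367011]
step 2: P̄ = F·P·Fᵀ + Q = [14353447/1367011 8420787/1367011; 8420787/1367011 29974954/1367011]
step 2: y = z − H·x̄ = [-3147581/1367011, 1124274/1367011]
step 2: S = H·P̄·Hᵀ + R = [19821491/1367011 -16841574/1367011; -16841574/1367011 124000849/1367011]
step 2: K = P̄·Hᵀ·S⁻¹ = [-1094505457/1590508853 67366296/1590508853; -25262361/1590508853 765522190/1590508853]
step 2: x' = x̄ + K·y = [-2677166305/1590508853, -1556794313/1590508853]
step 2: P' = (I − K·H)·P̄ = [4378021828/1590508853 101049444/1590508853; 101049444/1590508853 1148283285/1590508853]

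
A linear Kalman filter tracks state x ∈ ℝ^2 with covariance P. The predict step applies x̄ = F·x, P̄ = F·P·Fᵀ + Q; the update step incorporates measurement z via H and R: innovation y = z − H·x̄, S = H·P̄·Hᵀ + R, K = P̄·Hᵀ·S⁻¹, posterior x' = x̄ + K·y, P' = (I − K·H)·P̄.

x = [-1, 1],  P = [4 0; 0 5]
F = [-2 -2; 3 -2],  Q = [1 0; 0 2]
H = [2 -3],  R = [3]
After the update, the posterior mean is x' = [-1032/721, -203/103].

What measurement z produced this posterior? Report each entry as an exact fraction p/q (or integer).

z = [3]

x̄ = F·x = [0, -5]
P̄ = F·P·Fᵀ + Q = [37 -4; -4 58]
S = H·P̄·Hᵀ + R = [721]
K = P̄·Hᵀ·S⁻¹ = [86/721; -26/103]
x' − x̄ = [-1032/721, 312/103] = K·y
y = (KᵀK)⁻¹·Kᵀ·(x' − x̄) = [-12]
z = y + H·x̄ = [-12] + [15] = [3]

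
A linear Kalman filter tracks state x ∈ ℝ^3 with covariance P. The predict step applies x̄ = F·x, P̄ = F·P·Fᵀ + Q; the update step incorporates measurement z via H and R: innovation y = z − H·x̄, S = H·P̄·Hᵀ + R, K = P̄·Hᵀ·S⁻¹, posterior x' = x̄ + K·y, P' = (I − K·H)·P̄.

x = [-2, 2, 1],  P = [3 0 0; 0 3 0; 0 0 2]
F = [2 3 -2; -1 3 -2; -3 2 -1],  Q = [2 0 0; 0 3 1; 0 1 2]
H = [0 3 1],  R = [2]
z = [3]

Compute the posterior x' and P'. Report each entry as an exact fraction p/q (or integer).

x' = [-364/101, -14/101, 353/101]
P' = [21413/606 3469/606 -10225/606; 3469/606 821/606 -2153/606; -10225/606 -2153/606 6737/606]

x̄ = F·x = [0, 6, 9]
P̄ = F·P·Fᵀ + Q = [49 29 4; 29 41 32; 4 32 43]
y = z − H·x̄ = [-24]
S = H·P̄·Hᵀ + R = [606]
K = P̄·Hᵀ·S⁻¹ = [91/606; 155/606; 139/606]
x' = x̄ + K·y = [-364/101, -14/101, 353/101]
P' = (I − K·H)·P̄ = [21413/606 3469/606 -10225/606; 3469/606 821/606 -2153/606; -10225/606 -2153/606 6737/606]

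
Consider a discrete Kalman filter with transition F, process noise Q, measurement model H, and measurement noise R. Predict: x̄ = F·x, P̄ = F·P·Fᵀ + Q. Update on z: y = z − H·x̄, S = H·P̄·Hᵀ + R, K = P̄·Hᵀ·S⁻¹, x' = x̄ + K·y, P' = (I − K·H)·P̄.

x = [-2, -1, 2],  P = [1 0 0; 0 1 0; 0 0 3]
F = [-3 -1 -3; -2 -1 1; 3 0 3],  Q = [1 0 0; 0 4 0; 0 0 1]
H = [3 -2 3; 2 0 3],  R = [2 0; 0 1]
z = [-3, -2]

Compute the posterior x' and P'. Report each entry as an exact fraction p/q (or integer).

x' = [19285/3389, 11987/3389, -15000/3389]
P' = [49782/3389 22904/3389 -33918/3389; 22904/3389 12919/3389 -15084/3389; -33918/3389 -15084/3389 23468/3389]

x̄ = F·x = [1, 7, 0]
P̄ = F·P·Fᵀ + Q = [38 -2 -36; -2 12 3; -36 3 37]
y = z − H·x̄ = [8, -4]
S = H·P̄·Hᵀ + R = [65 11; 11 54]
K = P̄·Hᵀ·S⁻¹ = [892/3389 -2190/3389; -1189/3389 556/3389; -591/3389 2568/3389]
x' = x̄ + K·y = [19285/3389, 11987/3389, -15000/3389]
P' = (I − K·H)·P̄ = [49782/3389 22904/3389 -33918/3389; 22904/3389 12919/3389 -15084/3389; -33918/3389 -15084/3389 23468/3389]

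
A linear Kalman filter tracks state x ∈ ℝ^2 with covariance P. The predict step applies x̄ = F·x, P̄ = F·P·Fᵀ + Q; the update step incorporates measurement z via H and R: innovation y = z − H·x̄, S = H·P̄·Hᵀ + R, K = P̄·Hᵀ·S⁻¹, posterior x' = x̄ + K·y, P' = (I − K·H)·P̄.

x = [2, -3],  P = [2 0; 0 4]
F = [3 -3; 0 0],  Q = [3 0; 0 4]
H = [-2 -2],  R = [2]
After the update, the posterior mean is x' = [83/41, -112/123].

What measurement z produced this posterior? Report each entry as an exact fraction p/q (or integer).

x̄ = F·x = [15, 0]
P̄ = F·P·Fᵀ + Q = [57 0; 0 4]
S = H·P̄·Hᵀ + R = [246]
K = P̄·Hᵀ·S⁻¹ = [-19/41; -4/123]
x' − x̄ = [-532/41, -112/123] = K·y
y = (KᵀK)⁻¹·Kᵀ·(x' − x̄) = [28]
z = y + H·x̄ = [28] + [-30] = [-2]

z = [-2]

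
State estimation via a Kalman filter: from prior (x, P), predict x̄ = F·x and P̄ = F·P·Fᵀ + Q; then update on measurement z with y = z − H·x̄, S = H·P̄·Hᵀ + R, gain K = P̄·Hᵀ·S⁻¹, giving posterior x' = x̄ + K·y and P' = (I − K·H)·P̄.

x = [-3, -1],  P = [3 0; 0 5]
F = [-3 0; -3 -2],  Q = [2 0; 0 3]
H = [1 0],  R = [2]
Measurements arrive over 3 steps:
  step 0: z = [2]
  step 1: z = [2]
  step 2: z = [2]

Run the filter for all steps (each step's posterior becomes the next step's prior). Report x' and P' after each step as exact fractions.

step 0: x' = [76/31, 152/31], P' = [58/31 54/31; 54/31 821/31]
step 1: x' = [356/323, -1586/323], P' = [584/323 846/323; 846/323 35833/323]
step 2: x' = [2417/1637, 24370/1637], P' = [2951/1637 5166/1637; 5166/1637 726799/1637]

step 0: x̄ = F·x = [9, 11]
step 0: P̄ = F·P·Fᵀ + Q = [29 27; 27 50]
step 0: y = z − H·x̄ = [-7]
step 0: S = H·P̄·Hᵀ + R = [31]
step 0: K = P̄·Hᵀ·S⁻¹ = [29/31; 27/31]
step 0: x' = x̄ + K·y = [76/31, 152/31]
step 0: P' = (I − K·H)·P̄ = [58/31 54/31; 54/31 821/31]
step 1: x̄ = F·x = [-228/31, -532/31]
step 1: P̄ = F·P·Fᵀ + Q = [584/31 846/31; 846/31 4547/31]
step 1: y = z − H·x̄ = [290/31]
step 1: S = H·P̄·Hᵀ + R = [646/31]
step 1: K = P̄·Hᵀ·S⁻¹ = [292/323; 423/323]
step 1: x' = x̄ + K·y = [356/323, -1586/323]
step 1: P' = (I − K·H)·P̄ = [584/323 846/323; 846/323 35833/323]
step 2: x̄ = F·x = [-1068/323, 2104/323]
step 2: P̄ = F·P·Fᵀ + Q = [5902/323 10332/323; 10332/323 159709/323]
step 2: y = z − H·x̄ = [1714/323]
step 2: S = H·P̄·Hᵀ + R = [6548/323]
step 2: K = P̄·Hᵀ·S⁻¹ = [2951/3274; 2583/1637]
step 2: x' = x̄ + K·y = [2417/1637, 24370/1637]
step 2: P' = (I − K·H)·P̄ = [2951/1637 5166/1637; 5166/1637 726799/1637]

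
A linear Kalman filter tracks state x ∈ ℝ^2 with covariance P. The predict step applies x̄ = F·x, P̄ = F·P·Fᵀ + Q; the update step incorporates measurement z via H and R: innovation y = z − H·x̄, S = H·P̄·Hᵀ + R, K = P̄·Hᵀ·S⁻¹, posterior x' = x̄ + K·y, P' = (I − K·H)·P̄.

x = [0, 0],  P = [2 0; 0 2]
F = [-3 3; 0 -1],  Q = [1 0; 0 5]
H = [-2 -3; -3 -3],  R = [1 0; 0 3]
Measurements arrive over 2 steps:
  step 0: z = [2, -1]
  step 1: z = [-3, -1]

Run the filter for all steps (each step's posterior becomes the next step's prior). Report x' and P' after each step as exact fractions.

step 0: x̄ = F·x = [0, 0]
step 0: P̄ = F·P·Fᵀ + Q = [37 -6; -6 7]
step 0: y = z − H·x̄ = [2, -1]
step 0: S = H·P̄·Hᵀ + R = [140 195; 195 291]
step 0: K = P̄·Hᵀ·S⁻¹ = [613/905 -140/181; -678/905 89/181]
step 0: x' = x̄ + K·y = [1926/905, -1801/905]
step 0: P' = (I − K·H)·P̄ = [2713/905 -2013/905; -2013/905 1568/905]
step 1: x̄ = F·x = [-11181/905, 1801/905]
step 1: P̄ = F·P·Fᵀ + Q = [75668/905 -10743/905; -10743/905 6093/905]
step 1: y = z − H·x̄ = [-19674/905, -5809/181]
step 1: S = H·P̄·Hᵀ + R = [229498/905 69540/181; 69540/181 109038/181]
step 1: K = P̄·Hᵀ·S⁻¹ = [513319/778034 -605335/778034; -571269/778034 192120/389017]
step 1: x' = x̄ + K·y = [-1343957/778034, 817754/389017]
step 1: P' = (I − K·H)·P̄ = [1164662/389017 -1723989/778034; -1723989/778034 1339749/778034]

step 0: x' = [1926/905, -1801/905], P' = [2713/905 -2013/905; -2013/905 1568/905]
step 1: x' = [-1343957/778034, 817754/389017], P' = [1164662/389017 -1723989/778034; -1723989/778034 1339749/778034]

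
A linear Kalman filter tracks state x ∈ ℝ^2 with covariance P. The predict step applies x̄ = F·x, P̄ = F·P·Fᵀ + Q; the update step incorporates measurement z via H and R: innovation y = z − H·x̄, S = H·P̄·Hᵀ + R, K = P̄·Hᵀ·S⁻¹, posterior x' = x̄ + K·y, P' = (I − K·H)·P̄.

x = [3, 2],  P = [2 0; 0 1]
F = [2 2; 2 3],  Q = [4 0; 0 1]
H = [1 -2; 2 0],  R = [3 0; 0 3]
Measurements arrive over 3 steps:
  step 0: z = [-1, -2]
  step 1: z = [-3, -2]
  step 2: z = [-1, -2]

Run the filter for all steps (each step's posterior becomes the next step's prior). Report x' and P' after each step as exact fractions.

step 0: x' = [-1082/1769, 858/1769], P' = [1248/1769 678/1769; 678/1769 1542/1769]
step 1: x' = [-2363468/2623769, 2329232/2623769], P' = [1832892/2623769 999192/2623769; 999192/2623769 2283915/2623769]
step 2: x' = [-3676523276/3874824281, 106825938/3874824281], P' = [2706492048/3874824281 1475187546/3874824281; 1475187546/3874824281 3372369744/3874824281]

step 0: x̄ = F·x = [10, 12]
step 0: P̄ = F·P·Fᵀ + Q = [16 14; 14 18]
step 0: y = z − H·x̄ = [13, -22]
step 0: S = H·P̄·Hᵀ + R = [35 -24; -24 67]
step 0: K = P̄·Hᵀ·S⁻¹ = [-36/1769 832/1769; -802/1769 452/1769]
step 0: x' = x̄ + K·y = [-1082/1769, 858/1769]
step 0: P' = (I − K·H)·P̄ = [1248/1769 678/1769; 678/1769 1542/1769]
step 1: x̄ = F·x = [-448/1769, 410/1769]
step 1: P̄ = F·P·Fᵀ + Q = [23660/1769 21024/1769; 21024/1769 28775/1769]
step 1: y = z − H·x̄ = [-4039/1769, -2642/1769]
step 1: S = H·P̄·Hᵀ + R = [59971/1769 -36776/1769; -36776/1769 99947/1769]
step 1: K = P̄·Hᵀ·S⁻¹ = [-55164/2623769 1221928/2623769; -1189546/2623769 666128/2623769]
step 1: x' = x̄ + K·y = [-2363468/2623769, 2329232/2623769]
step 1: P' = (I − K·H)·P̄ = [1832892/2623769 999192/2623769; 999192/2623769 2283915/2623769]
step 2: x̄ = F·x = [-68472/2623769, 2260760/2623769]
step 2: P̄ = F·P·Fᵀ + Q = [34955840/2623769 31026978/2623769; 31026978/2623769 42500876/2623769]
step 2: y = z − H·x̄ = [1966223/2623769, -5110594/2623769]
step 2: S = H·P̄·Hᵀ + R = [88722739/2623769 -54196232/2623769; -54196232/2623769 147694667/2623769]
step 2: K = P̄·Hᵀ·S⁻¹ = [-81294348/3874824281 1804328032/3874824281; -1756517314/3874824281 983458364/3874824281]
step 2: x' = x̄ + K·y = [-3676523276/3874824281, 106825938/3874824281]
step 2: P' = (I − K·H)·P̄ = [2706492048/3874824281 1475187546/3874824281; 1475187546/3874824281 3372369744/3874824281]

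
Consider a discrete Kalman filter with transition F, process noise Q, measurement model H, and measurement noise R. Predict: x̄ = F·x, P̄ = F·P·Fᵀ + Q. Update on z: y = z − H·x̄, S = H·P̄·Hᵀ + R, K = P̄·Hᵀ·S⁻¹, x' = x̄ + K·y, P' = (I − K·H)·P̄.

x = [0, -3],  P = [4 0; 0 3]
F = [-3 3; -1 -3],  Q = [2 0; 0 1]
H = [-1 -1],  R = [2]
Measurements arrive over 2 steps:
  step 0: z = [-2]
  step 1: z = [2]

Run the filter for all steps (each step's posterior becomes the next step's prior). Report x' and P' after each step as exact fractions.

step 0: x̄ = F·x = [-9, 9]
step 0: P̄ = F·P·Fᵀ + Q = [65 -15; -15 32]
step 0: y = z − H·x̄ = [-2]
step 0: S = H·P̄·Hᵀ + R = [69]
step 0: K = P̄·Hᵀ·S⁻¹ = [-50/69; -17/69]
step 0: x' = x̄ + K·y = [-521/69, 655/69]
step 0: P' = (I − K·H)·P̄ = [1985/69 -1885/69; -1885/69 1919/69]
step 1: x̄ = F·x = [1176/23, -1444/69]
step 1: P̄ = F·P·Fᵀ + Q = [23068/23 -7542/23; -7542/23 8015/69]
step 1: y = z − H·x̄ = [2222/69]
step 1: S = H·P̄·Hᵀ + R = [32105/69]
step 1: K = P̄·Hᵀ·S⁻¹ = [-46578/32105; 14611/32105]
step 1: x' = x̄ + K·y = [141596/32105, -201362/32105]
step 1: P' = (I − K·H)·P̄ = [757744/32105 -664588/32105; -664588/32105 635366/32105]

step 0: x' = [-521/69, 655/69], P' = [1985/69 -1885/69; -1885/69 1919/69]
step 1: x' = [141596/32105, -201362/32105], P' = [757744/32105 -664588/32105; -664588/32105 635366/32105]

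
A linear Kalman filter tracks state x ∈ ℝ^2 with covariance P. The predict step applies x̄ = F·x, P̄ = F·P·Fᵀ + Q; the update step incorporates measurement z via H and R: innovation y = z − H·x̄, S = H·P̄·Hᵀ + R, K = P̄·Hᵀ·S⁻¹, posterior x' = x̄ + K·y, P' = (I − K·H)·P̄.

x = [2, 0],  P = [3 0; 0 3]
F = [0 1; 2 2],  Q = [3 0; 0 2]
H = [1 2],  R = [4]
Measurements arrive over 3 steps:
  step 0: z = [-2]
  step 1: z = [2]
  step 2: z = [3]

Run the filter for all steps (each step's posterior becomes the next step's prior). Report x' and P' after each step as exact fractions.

step 0: x' = [-30/23, -14/69], P' = [84/23 -36/23; -36/23 112/69]
step 1: x' = [2038/3547, 1392/3547], P' = [14772/3547 -6716/3547; -6716/3547 6294/3547]
step 2: x' = [50741/178267, 250972/178267], P' = [785588/178267 -362300/178267; -362300/178267 329982/178267]

step 0: x̄ = F·x = [0, 4]
step 0: P̄ = F·P·Fᵀ + Q = [6 6; 6 26]
step 0: y = z − H·x̄ = [-10]
step 0: S = H·P̄·Hᵀ + R = [138]
step 0: K = P̄·Hᵀ·S⁻¹ = [3/23; 29/69]
step 0: x' = x̄ + K·y = [-30/23, -14/69]
step 0: P' = (I − K·H)·P̄ = [84/23 -36/23; -36/23 112/69]
step 1: x̄ = F·x = [-14/69, -208/69]
step 1: P̄ = F·P·Fᵀ + Q = [319/69 8/69; 8/69 730/69]
step 1: y = z − H·x̄ = [568/69]
step 1: S = H·P̄·Hᵀ + R = [3547/69]
step 1: K = P̄·Hᵀ·S⁻¹ = [335/3547; 1468/3547]
step 1: x' = x̄ + K·y = [2038/3547, 1392/3547]
step 1: P' = (I − K·H)·P̄ = [14772/3547 -6716/3547; -6716/3547 6294/3547]
step 2: x̄ = F·x = [1392/3547, 6860/3547]
step 2: P̄ = F·P·Fᵀ + Q = [16935/3547 -844/3547; -844/3547 37630/3547]
step 2: y = z − H·x̄ = [-4471/3547]
step 2: S = H·P̄·Hᵀ + R = [178267/3547]
step 2: K = P̄·Hᵀ·S⁻¹ = [15247/178267; 74416/178267]
step 2: x' = x̄ + K·y = [50741/178267, 250972/178267]
step 2: P' = (I − K·H)·P̄ = [785588/178267 -362300/178267; -362300/178267 329982/178267]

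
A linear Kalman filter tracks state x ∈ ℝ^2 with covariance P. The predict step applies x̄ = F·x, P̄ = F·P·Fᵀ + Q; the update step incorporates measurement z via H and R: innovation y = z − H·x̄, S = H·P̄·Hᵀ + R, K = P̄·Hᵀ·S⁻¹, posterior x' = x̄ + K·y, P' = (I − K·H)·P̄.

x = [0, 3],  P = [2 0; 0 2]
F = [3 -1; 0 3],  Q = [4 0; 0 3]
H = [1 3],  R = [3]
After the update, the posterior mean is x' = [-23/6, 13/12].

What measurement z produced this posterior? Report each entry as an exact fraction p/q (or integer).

x̄ = F·x = [-3, 9]
P̄ = F·P·Fᵀ + Q = [24 -6; -6 21]
S = H·P̄·Hᵀ + R = [180]
K = P̄·Hᵀ·S⁻¹ = [1/30; 19/60]
x' − x̄ = [-5/6, -95/12] = K·y
y = (KᵀK)⁻¹·Kᵀ·(x' − x̄) = [-25]
z = y + H·x̄ = [-25] + [24] = [-1]

z = [-1]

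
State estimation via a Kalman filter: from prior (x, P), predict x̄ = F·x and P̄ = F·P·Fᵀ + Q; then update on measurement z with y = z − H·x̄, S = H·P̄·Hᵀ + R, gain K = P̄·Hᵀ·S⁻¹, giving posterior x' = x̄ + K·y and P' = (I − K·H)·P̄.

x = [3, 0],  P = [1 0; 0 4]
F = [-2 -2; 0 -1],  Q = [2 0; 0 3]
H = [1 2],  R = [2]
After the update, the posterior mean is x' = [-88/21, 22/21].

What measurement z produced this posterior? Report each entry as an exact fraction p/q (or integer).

z = [-2]

x̄ = F·x = [-6, 0]
P̄ = F·P·Fᵀ + Q = [22 8; 8 7]
S = H·P̄·Hᵀ + R = [84]
K = P̄·Hᵀ·S⁻¹ = [19/42; 11/42]
x' − x̄ = [38/21, 22/21] = K·y
y = (KᵀK)⁻¹·Kᵀ·(x' − x̄) = [4]
z = y + H·x̄ = [4] + [-6] = [-2]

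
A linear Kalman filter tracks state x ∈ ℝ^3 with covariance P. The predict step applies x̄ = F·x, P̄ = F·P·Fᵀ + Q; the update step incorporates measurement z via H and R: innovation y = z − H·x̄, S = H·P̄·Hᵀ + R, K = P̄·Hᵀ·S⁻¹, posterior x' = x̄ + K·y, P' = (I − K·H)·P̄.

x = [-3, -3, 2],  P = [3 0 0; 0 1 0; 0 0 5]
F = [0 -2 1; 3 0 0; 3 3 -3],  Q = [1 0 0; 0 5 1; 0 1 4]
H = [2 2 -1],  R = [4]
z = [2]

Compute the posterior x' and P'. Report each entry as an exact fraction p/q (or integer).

x̄ = F·x = [8, -9, -24]
P̄ = F·P·Fᵀ + Q = [10 0 -21; 0 32 28; -21 28 85]
y = z − H·x̄ = [-20]
S = H·P̄·Hᵀ + R = [229]
K = P̄·Hᵀ·S⁻¹ = [41/229; 36/229; -71/229]
x' = x̄ + K·y = [1012/229, -2781/229, -4076/229]
P' = (I − K·H)·P̄ = [609/229 -1476/229 -1898/229; -1476/229 6032/229 8968/229; -1898/229 8968/229 14424/229]

x' = [1012/229, -2781/229, -4076/229]
P' = [609/229 -1476/229 -1898/229; -1476/229 6032/229 8968/229; -1898/229 8968/229 14424/229]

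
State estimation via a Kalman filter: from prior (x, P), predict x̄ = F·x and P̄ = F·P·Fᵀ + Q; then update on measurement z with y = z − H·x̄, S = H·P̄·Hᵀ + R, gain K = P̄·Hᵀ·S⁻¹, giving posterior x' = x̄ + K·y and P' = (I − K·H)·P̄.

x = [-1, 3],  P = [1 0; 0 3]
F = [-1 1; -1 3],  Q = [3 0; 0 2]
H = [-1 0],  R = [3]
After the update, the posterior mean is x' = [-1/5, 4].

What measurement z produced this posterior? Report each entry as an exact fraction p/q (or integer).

x̄ = F·x = [4, 10]
P̄ = F·P·Fᵀ + Q = [7 10; 10 30]
S = H·P̄·Hᵀ + R = [10]
K = P̄·Hᵀ·S⁻¹ = [-7/10; -1]
x' − x̄ = [-21/5, -6] = K·y
y = (KᵀK)⁻¹·Kᵀ·(x' − x̄) = [6]
z = y + H·x̄ = [6] + [-4] = [2]

z = [2]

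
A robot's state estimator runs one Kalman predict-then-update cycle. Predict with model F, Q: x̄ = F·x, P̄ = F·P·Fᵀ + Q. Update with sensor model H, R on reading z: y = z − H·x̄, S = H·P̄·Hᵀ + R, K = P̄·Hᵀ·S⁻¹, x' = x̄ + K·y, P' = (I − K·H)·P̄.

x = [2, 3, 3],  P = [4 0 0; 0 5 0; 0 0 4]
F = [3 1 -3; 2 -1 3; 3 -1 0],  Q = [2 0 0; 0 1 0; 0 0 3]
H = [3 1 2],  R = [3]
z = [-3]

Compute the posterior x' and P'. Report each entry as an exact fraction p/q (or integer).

x' = [-2679/667, 12105/1334, 6/667]
P' = [12931/667 -20504/667 -8933/667; -20504/667 73147/1334 12518/667; -8933/667 12518/667 7298/667]

x̄ = F·x = [0, 10, 3]
P̄ = F·P·Fᵀ + Q = [79 -17 31; -17 58 29; 31 29 44]
y = z − H·x̄ = [-19]
S = H·P̄·Hᵀ + R = [1334]
K = P̄·Hᵀ·S⁻¹ = [141/667; 65/1334; 105/667]
x' = x̄ + K·y = [-2679/667, 12105/1334, 6/667]
P' = (I − K·H)·P̄ = [12931/667 -20504/667 -8933/667; -20504/667 73147/1334 12518/667; -8933/667 12518/667 7298/667]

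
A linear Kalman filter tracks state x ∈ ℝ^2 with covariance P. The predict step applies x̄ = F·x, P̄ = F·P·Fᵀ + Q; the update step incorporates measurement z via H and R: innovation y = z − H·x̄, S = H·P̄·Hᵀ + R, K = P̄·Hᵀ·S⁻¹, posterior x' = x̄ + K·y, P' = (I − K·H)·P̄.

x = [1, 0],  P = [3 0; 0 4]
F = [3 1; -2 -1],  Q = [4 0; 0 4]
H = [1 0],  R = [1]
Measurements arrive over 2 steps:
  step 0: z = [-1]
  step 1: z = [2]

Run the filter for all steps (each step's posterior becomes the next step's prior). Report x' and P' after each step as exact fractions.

step 0: x̄ = F·x = [3, -2]
step 0: P̄ = F·P·Fᵀ + Q = [35 -22; -22 20]
step 0: y = z − H·x̄ = [-4]
step 0: S = H·P̄·Hᵀ + R = [36]
step 0: K = P̄·Hᵀ·S⁻¹ = [35/36; -11/18]
step 0: x' = x̄ + K·y = [-8/9, 4/9]
step 0: P' = (I − K·H)·P̄ = [35/36 -11/18; -11/18 59/9]
step 1: x̄ = F·x = [-20/9, 4/3]
step 1: P̄ = F·P·Fᵀ + Q = [563/36 -28/3; -28/3 12]
step 1: y = z − H·x̄ = [38/9]
step 1: S = H·P̄·Hᵀ + R = [599/36]
step 1: K = P̄·Hᵀ·S⁻¹ = [563/599; -336/599]
step 1: x' = x̄ + K·y = [1046/599, -620/599]
step 1: P' = (I − K·H)·P̄ = [563/599 -336/599; -336/599 4052/599]

step 0: x' = [-8/9, 4/9], P' = [35/36 -11/18; -11/18 59/9]
step 1: x' = [1046/599, -620/599], P' = [563/599 -336/599; -336/599 4052/599]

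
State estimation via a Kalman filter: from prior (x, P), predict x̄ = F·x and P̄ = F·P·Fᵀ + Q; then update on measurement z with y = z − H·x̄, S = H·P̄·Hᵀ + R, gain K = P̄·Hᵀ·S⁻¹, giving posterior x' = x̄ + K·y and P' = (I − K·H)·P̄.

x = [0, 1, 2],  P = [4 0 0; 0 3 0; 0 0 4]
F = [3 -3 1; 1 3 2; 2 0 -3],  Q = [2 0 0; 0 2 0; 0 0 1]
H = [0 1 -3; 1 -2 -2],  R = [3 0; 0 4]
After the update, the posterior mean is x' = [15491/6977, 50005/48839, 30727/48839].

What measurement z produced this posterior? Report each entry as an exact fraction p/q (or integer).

x̄ = F·x = [-1, 7, -6]
P̄ = F·P·Fᵀ + Q = [69 -7 12; -7 49 -16; 12 -16 53]
S = H·P̄·Hᵀ + R = [625 113; 113 333]
K = P̄·Hᵀ·S⁻¹ = [-1499/13954 2981/13954; 20275/97678 -28293/97678; -51269/195356 -18975/195356]
x' − x̄ = [22468/6977, -291868/48839, 323761/48839] = K·y
y = (KᵀK)⁻¹·Kᵀ·(x' − x̄) = [-26, 2]
z = y + H·x̄ = [-26, 2] + [25, -3] = [-1, -1]

z = [-1, -1]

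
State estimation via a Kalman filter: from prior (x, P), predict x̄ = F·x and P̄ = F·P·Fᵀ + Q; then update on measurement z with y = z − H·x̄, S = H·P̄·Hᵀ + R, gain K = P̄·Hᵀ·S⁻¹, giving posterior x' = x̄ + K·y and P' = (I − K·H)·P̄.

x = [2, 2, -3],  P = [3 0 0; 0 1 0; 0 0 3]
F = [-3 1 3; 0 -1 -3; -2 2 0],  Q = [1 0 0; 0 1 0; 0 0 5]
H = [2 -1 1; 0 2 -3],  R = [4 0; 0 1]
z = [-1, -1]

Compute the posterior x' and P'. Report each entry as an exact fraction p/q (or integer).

x' = [-917/913, 64/99, 6781/8217]
P' = [3208/2739 56/33 2984/2739; 56/33 1277/99 853/99; 2984/2739 853/99 48187/8217]

x̄ = F·x = [-13, 7, 0]
P̄ = F·P·Fᵀ + Q = [56 -28 20; -28 29 -2; 20 -2 21]
y = z − H·x̄ = [32, -15]
S = H·P̄·Hᵀ + R = [474 -363; -363 330]
K = P̄·Hᵀ·S⁻¹ = [36/83 344/2739; -2/9 -5/99; -107/747 -2963/8217]
x' = x̄ + K·y = [-917/913, 64/99, 6781/8217]
P' = (I − K·H)·P̄ = [3208/2739 56/33 2984/2739; 56/33 1277/99 853/99; 2984/2739 853/99 48187/8217]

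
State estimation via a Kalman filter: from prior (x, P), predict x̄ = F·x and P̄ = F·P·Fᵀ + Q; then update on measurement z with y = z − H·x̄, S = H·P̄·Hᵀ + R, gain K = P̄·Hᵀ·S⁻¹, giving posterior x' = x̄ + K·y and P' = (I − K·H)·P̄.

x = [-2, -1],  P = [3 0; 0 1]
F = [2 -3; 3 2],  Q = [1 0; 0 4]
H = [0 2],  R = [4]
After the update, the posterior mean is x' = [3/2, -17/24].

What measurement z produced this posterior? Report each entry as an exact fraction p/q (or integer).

x̄ = F·x = [-1, -8]
P̄ = F·P·Fᵀ + Q = [22 12; 12 35]
S = H·P̄·Hᵀ + R = [144]
K = P̄·Hᵀ·S⁻¹ = [1/6; 35/72]
x' − x̄ = [5/2, 175/24] = K·y
y = (KᵀK)⁻¹·Kᵀ·(x' − x̄) = [15]
z = y + H·x̄ = [15] + [-16] = [-1]

z = [-1]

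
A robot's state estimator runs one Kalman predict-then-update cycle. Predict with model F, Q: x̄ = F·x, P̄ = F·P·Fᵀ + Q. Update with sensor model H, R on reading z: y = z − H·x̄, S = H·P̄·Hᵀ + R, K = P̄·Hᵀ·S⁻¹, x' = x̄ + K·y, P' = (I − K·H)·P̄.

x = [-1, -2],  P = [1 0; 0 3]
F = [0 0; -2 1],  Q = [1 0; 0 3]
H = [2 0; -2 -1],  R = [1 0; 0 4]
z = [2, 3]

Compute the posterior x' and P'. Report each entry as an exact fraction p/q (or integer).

x̄ = F·x = [0, 0]
P̄ = F·P·Fᵀ + Q = [1 0; 0 10]
y = z − H·x̄ = [2, 3]
S = H·P̄·Hᵀ + R = [5 -4; -4 18]
K = P̄·Hᵀ·S⁻¹ = [14/37 -1/37; -20/37 -25/37]
x' = x̄ + K·y = [25/37, -115/37]
P' = (I − K·H)·P̄ = [7/37 -10/37; -10/37 120/37]

x' = [25/37, -115/37]
P' = [7/37 -10/37; -10/37 120/37]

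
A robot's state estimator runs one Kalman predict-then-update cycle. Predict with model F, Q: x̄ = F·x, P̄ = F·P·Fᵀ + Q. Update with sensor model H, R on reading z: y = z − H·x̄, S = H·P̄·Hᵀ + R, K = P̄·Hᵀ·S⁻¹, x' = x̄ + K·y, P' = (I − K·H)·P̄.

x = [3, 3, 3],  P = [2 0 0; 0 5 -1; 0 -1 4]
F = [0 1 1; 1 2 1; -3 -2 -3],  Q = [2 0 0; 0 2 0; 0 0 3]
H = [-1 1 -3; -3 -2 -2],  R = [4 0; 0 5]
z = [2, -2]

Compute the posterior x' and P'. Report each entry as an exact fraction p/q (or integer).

x' = [34438/85539, 83360/85539, -53348/85539]
P' = [171041/85539 -117869/85539 -106510/85539; -117869/85539 154142/85539 71389/85539; -106510/85539 71389/85539 94061/85539]

x̄ = F·x = [6, 12, -24]
P̄ = F·P·Fᵀ + Q = [9 11 -17; 11 24 -30; -17 -30 65]
y = z − H·x̄ = [-76, -8]
S = H·P̄·Hᵀ + R = [678 51; 51 130]
K = P̄·Hᵀ·S⁻¹ = [7655/85539 -4291/28513; 14461/85539 -6497/28513; -26071/85539 -758/28513]
x' = x̄ + K·y = [34438/85539, 83360/85539, -53348/85539]
P' = (I − K·H)·P̄ = [171041/85539 -117869/85539 -106510/85539; -117869/85539 154142/85539 71389/85539; -106510/85539 71389/85539 94061/85539]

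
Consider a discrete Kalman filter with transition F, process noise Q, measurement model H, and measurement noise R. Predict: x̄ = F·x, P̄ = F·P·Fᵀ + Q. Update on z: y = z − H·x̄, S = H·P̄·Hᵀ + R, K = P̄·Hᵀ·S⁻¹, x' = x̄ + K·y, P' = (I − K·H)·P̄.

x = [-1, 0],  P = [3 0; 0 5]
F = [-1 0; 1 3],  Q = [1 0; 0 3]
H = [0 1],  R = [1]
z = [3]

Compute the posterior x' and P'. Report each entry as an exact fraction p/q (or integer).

x' = [10/13, 38/13]
P' = [199/52 -3/52; -3/52 51/52]

x̄ = F·x = [1, -1]
P̄ = F·P·Fᵀ + Q = [4 -3; -3 51]
y = z − H·x̄ = [4]
S = H·P̄·Hᵀ + R = [52]
K = P̄·Hᵀ·S⁻¹ = [-3/52; 51/52]
x' = x̄ + K·y = [10/13, 38/13]
P' = (I − K·H)·P̄ = [199/52 -3/52; -3/52 51/52]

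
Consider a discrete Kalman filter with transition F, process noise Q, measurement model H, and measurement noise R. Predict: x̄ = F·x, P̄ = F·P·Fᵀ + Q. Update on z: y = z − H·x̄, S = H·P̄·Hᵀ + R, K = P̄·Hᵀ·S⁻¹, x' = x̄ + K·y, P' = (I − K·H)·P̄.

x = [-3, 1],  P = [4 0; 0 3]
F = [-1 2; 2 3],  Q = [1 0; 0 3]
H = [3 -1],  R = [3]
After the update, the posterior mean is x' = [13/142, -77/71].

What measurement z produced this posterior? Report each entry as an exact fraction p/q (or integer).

x̄ = F·x = [5, -3]
P̄ = F·P·Fᵀ + Q = [17 10; 10 46]
S = H·P̄·Hᵀ + R = [142]
K = P̄·Hᵀ·S⁻¹ = [41/142; -8/71]
x' − x̄ = [-697/142, 136/71] = K·y
y = (KᵀK)⁻¹·Kᵀ·(x' − x̄) = [-17]
z = y + H·x̄ = [-17] + [18] = [1]

z = [1]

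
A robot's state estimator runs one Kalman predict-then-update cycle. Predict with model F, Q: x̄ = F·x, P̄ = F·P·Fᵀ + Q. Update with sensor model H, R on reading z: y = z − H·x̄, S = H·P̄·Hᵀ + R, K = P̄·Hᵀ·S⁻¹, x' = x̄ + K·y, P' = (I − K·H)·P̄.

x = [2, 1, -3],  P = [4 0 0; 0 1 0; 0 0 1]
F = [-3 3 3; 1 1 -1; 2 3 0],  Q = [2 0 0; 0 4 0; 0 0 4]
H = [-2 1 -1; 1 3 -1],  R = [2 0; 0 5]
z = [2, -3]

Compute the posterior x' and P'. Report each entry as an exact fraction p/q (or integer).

x̄ = F·x = [-12, 6, 7]
P̄ = F·P·Fᵀ + Q = [56 -12 -15; -12 10 11; -15 11 29]
y = z − H·x̄ = [-21, -2]
S = H·P̄·Hᵀ + R = [231 -52; -52 72]
K = P̄·Hᵀ·S⁻¹ = [-1507/3482 2417/13928; 505/3482 2813/13928; 73/3482 -1917/13928]
x' = x̄ + K·y = [-22691/6964, 17761/6964, 47599/6964]
P' = (I − K·H)·P̄ = [38321/13928 -45411/13928 -109997/13928; -45411/13928 73129/13928 159911/13928; -109997/13928 159911/13928 379321/13928]

x' = [-22691/6964, 17761/6964, 47599/6964]
P' = [38321/13928 -45411/13928 -109997/13928; -45411/13928 73129/13928 159911/13928; -109997/13928 159911/13928 379321/13928]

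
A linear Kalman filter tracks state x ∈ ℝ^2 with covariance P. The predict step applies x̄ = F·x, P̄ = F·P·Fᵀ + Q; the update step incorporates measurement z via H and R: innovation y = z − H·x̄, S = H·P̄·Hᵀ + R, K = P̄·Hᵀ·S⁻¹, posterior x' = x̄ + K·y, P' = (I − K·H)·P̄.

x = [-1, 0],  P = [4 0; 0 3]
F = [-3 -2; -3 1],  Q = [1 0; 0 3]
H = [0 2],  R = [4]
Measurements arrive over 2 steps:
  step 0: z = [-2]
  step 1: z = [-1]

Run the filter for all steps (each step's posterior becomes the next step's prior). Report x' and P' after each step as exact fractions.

step 0: x̄ = F·x = [3, 3]
step 0: P̄ = F·P·Fᵀ + Q = [49 30; 30 42]
step 0: y = z − H·x̄ = [-8]
step 0: S = H·P̄·Hᵀ + R = [172]
step 0: K = P̄·Hᵀ·S⁻¹ = [15/43; 21/43]
step 0: x' = x̄ + K·y = [9/43, -39/43]
step 0: P' = (I − K·H)·P̄ = [1207/43 30/43; 30/43 42/43]
step 1: x̄ = F·x = [51/43, -66/43]
step 1: P̄ = F·P·Fᵀ + Q = [11434/43 10869/43; 10869/43 10854/43]
step 1: y = z − H·x̄ = [89/43]
step 1: S = H·P̄·Hᵀ + R = [43588/43]
step 1: K = P̄·Hᵀ·S⁻¹ = [10869/21794; 5427/10897]
step 1: x' = x̄ + K·y = [48345/21794, -5493/10897]
step 1: P' = (I − K·H)·P̄ = [150259/10897 10869/10897; 10869/10897 10854/10897]

step 0: x' = [9/43, -39/43], P' = [1207/43 30/43; 30/43 42/43]
step 1: x' = [48345/21794, -5493/10897], P' = [150259/10897 10869/10897; 10869/10897 10854/10897]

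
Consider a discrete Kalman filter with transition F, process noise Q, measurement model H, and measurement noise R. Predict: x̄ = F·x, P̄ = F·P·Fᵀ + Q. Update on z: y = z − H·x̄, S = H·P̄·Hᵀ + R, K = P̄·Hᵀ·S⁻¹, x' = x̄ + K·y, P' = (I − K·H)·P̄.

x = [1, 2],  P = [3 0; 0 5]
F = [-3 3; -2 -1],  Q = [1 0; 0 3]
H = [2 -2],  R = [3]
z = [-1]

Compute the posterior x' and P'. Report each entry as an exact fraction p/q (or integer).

x̄ = F·x = [3, -4]
P̄ = F·P·Fᵀ + Q = [73 3; 3 20]
y = z − H·x̄ = [-15]
S = H·P̄·Hᵀ + R = [351]
K = P̄·Hᵀ·S⁻¹ = [140/351; -34/351]
x' = x̄ + K·y = [-349/117, -298/117]
P' = (I − K·H)·P̄ = [6023/351 5813/351; 5813/351 5864/351]

x' = [-349/117, -298/117]
P' = [6023/351 5813/351; 5813/351 5864/351]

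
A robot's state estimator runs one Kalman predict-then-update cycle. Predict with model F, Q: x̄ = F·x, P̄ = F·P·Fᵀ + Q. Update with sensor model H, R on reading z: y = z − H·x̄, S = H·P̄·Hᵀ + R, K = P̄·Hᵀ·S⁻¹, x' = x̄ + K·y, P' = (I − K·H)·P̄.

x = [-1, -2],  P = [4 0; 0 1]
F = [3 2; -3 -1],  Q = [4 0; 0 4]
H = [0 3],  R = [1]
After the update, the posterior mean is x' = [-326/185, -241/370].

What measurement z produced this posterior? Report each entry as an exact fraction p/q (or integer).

z = [-2]

x̄ = F·x = [-7, 5]
P̄ = F·P·Fᵀ + Q = [44 -38; -38 41]
S = H·P̄·Hᵀ + R = [370]
K = P̄·Hᵀ·S⁻¹ = [-57/185; 123/370]
x' − x̄ = [969/185, -2091/370] = K·y
y = (KᵀK)⁻¹·Kᵀ·(x' − x̄) = [-17]
z = y + H·x̄ = [-17] + [15] = [-2]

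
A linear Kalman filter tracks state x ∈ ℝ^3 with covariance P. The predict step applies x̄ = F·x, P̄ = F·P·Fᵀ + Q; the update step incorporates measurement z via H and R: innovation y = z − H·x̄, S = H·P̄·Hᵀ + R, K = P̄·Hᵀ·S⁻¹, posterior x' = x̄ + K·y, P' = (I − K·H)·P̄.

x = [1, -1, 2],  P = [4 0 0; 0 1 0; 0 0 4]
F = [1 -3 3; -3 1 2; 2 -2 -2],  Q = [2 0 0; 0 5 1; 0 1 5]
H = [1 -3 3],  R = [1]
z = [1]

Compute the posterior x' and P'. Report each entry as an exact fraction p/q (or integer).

x̄ = F·x = [10, 0, 0]
P̄ = F·P·Fᵀ + Q = [51 9 -10; 9 58 -41; -10 -41 41]
y = z − H·x̄ = [-9]
S = H·P̄·Hᵀ + R = [1567]
K = P̄·Hᵀ·S⁻¹ = [-6/1567; -288/1567; 236/1567]
x' = x̄ + K·y = [15724/1567, 2592/1567, -2124/1567]
P' = (I − K·H)·P̄ = [79881/1567 12375/1567 -14254/1567; 12375/1567 7942/1567 3721/1567; -14254/1567 3721/1567 8551/1567]

x' = [15724/1567, 2592/1567, -2124/1567]
P' = [79881/1567 12375/1567 -14254/1567; 12375/1567 7942/1567 3721/1567; -14254/1567 3721/1567 8551/1567]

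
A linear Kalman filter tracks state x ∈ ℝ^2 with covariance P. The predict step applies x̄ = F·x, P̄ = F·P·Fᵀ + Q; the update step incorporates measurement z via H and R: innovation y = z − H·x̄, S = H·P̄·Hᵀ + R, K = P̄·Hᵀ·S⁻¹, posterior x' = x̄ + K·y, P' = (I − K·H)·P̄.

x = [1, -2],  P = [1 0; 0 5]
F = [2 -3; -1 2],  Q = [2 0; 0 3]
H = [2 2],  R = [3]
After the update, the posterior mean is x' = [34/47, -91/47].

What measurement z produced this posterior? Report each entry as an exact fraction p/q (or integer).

z = [-3]

x̄ = F·x = [8, -5]
P̄ = F·P·Fᵀ + Q = [51 -32; -32 24]
S = H·P̄·Hᵀ + R = [47]
K = P̄·Hᵀ·S⁻¹ = [38/47; -16/47]
x' − x̄ = [-342/47, 144/47] = K·y
y = (KᵀK)⁻¹·Kᵀ·(x' − x̄) = [-9]
z = y + H·x̄ = [-9] + [6] = [-3]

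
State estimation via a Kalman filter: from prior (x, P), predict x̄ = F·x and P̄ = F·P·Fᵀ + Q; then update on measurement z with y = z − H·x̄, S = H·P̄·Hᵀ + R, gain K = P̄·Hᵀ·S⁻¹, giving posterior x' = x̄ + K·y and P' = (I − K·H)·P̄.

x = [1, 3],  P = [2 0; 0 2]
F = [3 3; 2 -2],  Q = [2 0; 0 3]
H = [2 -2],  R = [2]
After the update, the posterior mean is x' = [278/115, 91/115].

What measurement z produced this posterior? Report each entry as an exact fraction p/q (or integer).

z = [3]

x̄ = F·x = [12, -4]
P̄ = F·P·Fᵀ + Q = [38 0; 0 19]
S = H·P̄·Hᵀ + R = [230]
K = P̄·Hᵀ·S⁻¹ = [38/115; -19/115]
x' − x̄ = [-1102/115, 551/115] = K·y
y = (KᵀK)⁻¹·Kᵀ·(x' − x̄) = [-29]
z = y + H·x̄ = [-29] + [32] = [3]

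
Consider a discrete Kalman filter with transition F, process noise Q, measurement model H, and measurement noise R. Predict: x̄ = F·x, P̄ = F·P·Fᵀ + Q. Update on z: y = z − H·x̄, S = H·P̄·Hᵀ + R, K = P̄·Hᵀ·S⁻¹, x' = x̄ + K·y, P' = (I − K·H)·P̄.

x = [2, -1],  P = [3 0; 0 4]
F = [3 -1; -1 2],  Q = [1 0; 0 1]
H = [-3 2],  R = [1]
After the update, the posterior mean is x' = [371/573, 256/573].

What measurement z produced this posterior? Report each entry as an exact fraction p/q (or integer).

z = [-1]

x̄ = F·x = [7, -4]
P̄ = F·P·Fᵀ + Q = [32 -17; -17 20]
S = H·P̄·Hᵀ + R = [573]
K = P̄·Hᵀ·S⁻¹ = [-130/573; 91/573]
x' − x̄ = [-3640/573, 2548/573] = K·y
y = (KᵀK)⁻¹·Kᵀ·(x' − x̄) = [28]
z = y + H·x̄ = [28] + [-29] = [-1]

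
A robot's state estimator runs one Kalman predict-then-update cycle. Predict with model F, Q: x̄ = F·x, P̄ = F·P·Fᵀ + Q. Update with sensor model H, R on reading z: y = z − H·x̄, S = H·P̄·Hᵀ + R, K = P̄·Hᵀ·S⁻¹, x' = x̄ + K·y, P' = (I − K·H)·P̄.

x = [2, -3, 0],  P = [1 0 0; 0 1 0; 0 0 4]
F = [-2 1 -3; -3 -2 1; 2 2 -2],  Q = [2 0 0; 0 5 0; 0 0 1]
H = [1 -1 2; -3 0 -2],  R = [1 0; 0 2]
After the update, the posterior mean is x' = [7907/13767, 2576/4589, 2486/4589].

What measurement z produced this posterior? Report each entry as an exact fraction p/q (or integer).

x̄ = F·x = [-7, 0, -2]
P̄ = F·P·Fᵀ + Q = [43 -8 22; -8 22 -18; 22 -18 25]
S = H·P̄·Hᵀ + R = [342 -465; -465 753]
K = P̄·Hᵀ·S⁻¹ = [-990/4589 -4997/13767; -2422/4589 -1130/4589; 4610/13767 242/4589]
x' − x̄ = [104276/13767, 2576/4589, 11664/4589] = K·y
y = (KᵀK)⁻¹·Kᵀ·(x' − x̄) = [12, -28]
z = y + H·x̄ = [12, -28] + [-11, 25] = [1, -3]

z = [1, -3]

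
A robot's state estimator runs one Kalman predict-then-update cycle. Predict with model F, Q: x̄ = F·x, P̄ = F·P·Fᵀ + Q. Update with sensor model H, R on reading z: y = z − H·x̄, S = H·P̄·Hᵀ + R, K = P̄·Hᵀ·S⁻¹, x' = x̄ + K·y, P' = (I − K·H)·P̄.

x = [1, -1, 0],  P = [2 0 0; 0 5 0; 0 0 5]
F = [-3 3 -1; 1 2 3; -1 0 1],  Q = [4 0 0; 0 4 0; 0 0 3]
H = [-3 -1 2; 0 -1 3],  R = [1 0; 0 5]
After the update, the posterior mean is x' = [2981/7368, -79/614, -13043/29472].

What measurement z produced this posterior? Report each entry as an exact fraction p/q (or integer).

x̄ = F·x = [-6, -1, -1]
P̄ = F·P·Fᵀ + Q = [72 9 1; 9 71 13; 1 13 10]
S = H·P̄·Hᵀ + R = [750 84; 84 88]
K = P̄·Hᵀ·S⁻¹ = [-1195/3684 593/2456; -19/307 -187/614; -269/14736 2069/9824]
x' − x̄ = [47189/7368, 535/614, 16429/29472] = K·y
y = (KᵀK)⁻¹·Kᵀ·(x' − x̄) = [-19, 1]
z = y + H·x̄ = [-19, 1] + [17, -2] = [-2, -1]

z = [-2, -1]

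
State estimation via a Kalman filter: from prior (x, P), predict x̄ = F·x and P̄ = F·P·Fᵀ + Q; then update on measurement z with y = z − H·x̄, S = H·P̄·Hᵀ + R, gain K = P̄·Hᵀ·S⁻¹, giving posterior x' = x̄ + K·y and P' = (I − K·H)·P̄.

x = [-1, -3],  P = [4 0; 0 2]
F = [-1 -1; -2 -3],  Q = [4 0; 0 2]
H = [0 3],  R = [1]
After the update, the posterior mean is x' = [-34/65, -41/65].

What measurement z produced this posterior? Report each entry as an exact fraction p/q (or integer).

z = [-2]

x̄ = F·x = [4, 11]
P̄ = F·P·Fᵀ + Q = [10 14; 14 36]
S = H·P̄·Hᵀ + R = [325]
K = P̄·Hᵀ·S⁻¹ = [42/325; 108/325]
x' − x̄ = [-294/65, -756/65] = K·y
y = (KᵀK)⁻¹·Kᵀ·(x' − x̄) = [-35]
z = y + H·x̄ = [-35] + [33] = [-2]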